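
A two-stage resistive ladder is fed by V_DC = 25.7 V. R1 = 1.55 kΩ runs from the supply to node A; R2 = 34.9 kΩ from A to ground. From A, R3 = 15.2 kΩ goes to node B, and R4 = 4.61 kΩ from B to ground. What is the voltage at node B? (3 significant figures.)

Node A sees R2 in parallel with the series input of stage 2, R3 + R4 = 19.81 kΩ.
R2 ‖ (R3+R4) = 12.64 kΩ.
V_A = 25.7 × 12.64/(1.55 + 12.64) = 22.89 V.
Then the unloaded second divider: V_B = V_A × R4/(R3+R4) = 22.89 × 0.2327 = 5.327 V.

V_B ≈ 5.33 V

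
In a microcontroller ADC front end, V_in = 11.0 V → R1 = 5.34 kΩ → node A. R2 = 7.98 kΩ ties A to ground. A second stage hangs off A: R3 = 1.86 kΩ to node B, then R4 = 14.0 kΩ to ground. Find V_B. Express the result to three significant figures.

Node A sees R2 in parallel with the series input of stage 2, R3 + R4 = 15.86 kΩ.
R2 ‖ (R3+R4) = 5.309 kΩ.
First divider: V_A = V_in · 5.309/(5.34 + 5.309) = 5.484 V.
V_B = V_A × 0.8827 = 4.841 V.

V_B ≈ 4.84 V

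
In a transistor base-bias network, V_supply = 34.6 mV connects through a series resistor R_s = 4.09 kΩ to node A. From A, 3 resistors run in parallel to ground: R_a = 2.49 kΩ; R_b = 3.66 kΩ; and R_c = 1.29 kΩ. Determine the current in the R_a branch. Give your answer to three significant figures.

Equivalent of the parallel group: R_p = 0.6896 kΩ.
Node voltage V_A = V_supply · R_p/(R_s + R_p) = 34.6 × 0.1443 = 4.992 mV.
I(R_a) = V_A / R_a = 4.992/2.49 = 2.005 µA.

I ≈ 2.00 µA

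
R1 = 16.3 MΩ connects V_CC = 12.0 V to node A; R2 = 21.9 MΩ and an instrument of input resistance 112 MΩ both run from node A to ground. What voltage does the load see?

The load sits in parallel with R2, giving an effective lower resistance R2' = R2·R_L/(R2+R_L) = 18.32 MΩ.
Now apply the divider: V_out = 12.0 × 0.5291 = 6.350 V.
(Unloaded it would be 6.88 V; the load pulls it down.)

V_out ≈ 6.35 V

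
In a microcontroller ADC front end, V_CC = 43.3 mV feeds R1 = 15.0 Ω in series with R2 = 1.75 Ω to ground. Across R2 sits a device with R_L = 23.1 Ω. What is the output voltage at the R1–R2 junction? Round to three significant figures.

V_out ≈ 4.24 mV

First combine the lower leg with the load: R2 ‖ R_L = 1.627 Ω.
Voltage divider with the loaded lower leg: V_out = 43.3 × 1.627/(15.0 + 1.627) = 43.3 × 0.09784 = 4.236 mV.
(Unloaded it would be 4.52 mV; the load pulls it down.)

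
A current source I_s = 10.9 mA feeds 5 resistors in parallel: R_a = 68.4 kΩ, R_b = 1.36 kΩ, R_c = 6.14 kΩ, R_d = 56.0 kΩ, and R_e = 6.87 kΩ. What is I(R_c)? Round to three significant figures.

Conductances: ΣG = 1/68.4 + 1/1.36 + 1/6.14 + 1/56.0 + 1/6.87 = 1.076 (1/kΩ).
R_c takes the fraction G_k/ΣG = 0.1629/1.076 = 0.1513, so I = 10.9 × 0.1513 = 1.650 mA.

I ≈ 1.65 mA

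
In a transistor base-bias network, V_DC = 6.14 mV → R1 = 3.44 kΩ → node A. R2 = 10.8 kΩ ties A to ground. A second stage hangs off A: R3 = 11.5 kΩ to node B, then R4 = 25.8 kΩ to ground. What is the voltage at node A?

Looking into the second stage from A: R3 + R4 = 37.30 kΩ appears in parallel with R2.
Effective lower resistance at A: R2 ‖ 37.30 = 8.375 kΩ.
So V_A = 6.14 × 0.7088 = 4.352 mV.

V_A ≈ 4.35 mV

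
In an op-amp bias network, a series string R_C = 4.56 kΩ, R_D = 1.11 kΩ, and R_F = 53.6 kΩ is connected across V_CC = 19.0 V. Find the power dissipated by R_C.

P ≈ 0.469 mW

ΣR = 59.27 kΩ → I = 19.0/59.27 = 0.3206 mA.
V(R_C) = I·R = 1.462 V; P = V·I = 1.462 × 0.3206 = 0.4686 mW.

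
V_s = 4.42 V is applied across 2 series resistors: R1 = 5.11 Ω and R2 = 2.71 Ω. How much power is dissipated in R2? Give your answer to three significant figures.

ΣR = 7.820 Ω → I = 4.42/7.820 = 0.5652 A.
V(R2) = I·R = 1.532 V; P = V·I = 1.532 × 0.5652 = 0.8658 W.

P ≈ 0.866 W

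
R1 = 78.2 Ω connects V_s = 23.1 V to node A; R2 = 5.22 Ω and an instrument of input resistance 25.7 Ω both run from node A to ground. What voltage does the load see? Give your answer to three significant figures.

V_out ≈ 1.21 V

The load sits in parallel with R2, giving an effective lower resistance R2' = R2·R_L/(R2+R_L) = 4.339 Ω.
Now apply the divider: V_out = 23.1 × 0.05257 = 1.214 V.
(Unloaded it would be 1.45 V; the load pulls it down.)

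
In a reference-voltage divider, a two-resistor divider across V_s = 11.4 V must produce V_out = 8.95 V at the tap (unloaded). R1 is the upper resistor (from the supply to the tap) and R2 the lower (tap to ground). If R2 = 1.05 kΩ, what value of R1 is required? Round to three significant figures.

R1 ≈ 0.287 kΩ

V_out/V_s = R2/(R1+R2) = 0.7851.
R1 = R2·(1/k − 1) = 1.05 × 0.2737 = 0.2874 kΩ.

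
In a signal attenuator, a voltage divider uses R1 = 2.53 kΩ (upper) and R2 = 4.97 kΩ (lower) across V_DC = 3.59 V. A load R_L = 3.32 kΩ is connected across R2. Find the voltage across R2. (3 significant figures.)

V_out ≈ 1.58 V

First combine the lower leg with the load: R2 ‖ R_L = 1.990 kΩ.
Then V_out = V_DC · R2'/(R1 + R2') = 3.59 × 1.990/4.520 = 1.581 V.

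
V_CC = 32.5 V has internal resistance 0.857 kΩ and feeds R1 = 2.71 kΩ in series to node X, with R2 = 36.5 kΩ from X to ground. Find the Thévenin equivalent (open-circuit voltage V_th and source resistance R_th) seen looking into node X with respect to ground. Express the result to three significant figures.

V_th ≈ 29.6 V, R_th ≈ 3.25 kΩ

R1' = 0.857 + 2.71 = 3.567 kΩ (source resistance + R1).
V_th is the unloaded tap voltage: V_CC · R2/(R1'+R2) = 32.5 × 0.9110 = 29.61 V.
With V_CC suppressed (replaced by a short), R_th = R1' ‖ R2 = (3.567 × 36.5)/(3.567 + 36.5) = 3.249 kΩ.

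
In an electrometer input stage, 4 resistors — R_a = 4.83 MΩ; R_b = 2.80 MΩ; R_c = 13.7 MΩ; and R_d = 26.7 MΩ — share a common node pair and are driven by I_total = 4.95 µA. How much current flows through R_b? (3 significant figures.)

I ≈ 2.62 µA

Conductances: ΣG = 1/4.83 + 1/2.80 + 1/13.7 + 1/26.7 = 0.6746 (1/MΩ).
By the current-divider rule, I = I_total · G_k/ΣG = 4.95 × 0.5294 = 2.620 µA.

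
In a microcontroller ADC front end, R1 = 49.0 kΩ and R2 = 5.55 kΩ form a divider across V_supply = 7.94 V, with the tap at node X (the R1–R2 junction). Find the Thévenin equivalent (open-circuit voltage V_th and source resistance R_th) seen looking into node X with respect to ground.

Open-circuit (no load on X): V_th = V_supply · R2/(R1 + R2) = 7.94 × 5.55/(49.00 + 5.55) = 0.8078 V.
Looking into X with the source shorted: R_th = R1·R2/(R1+R2) = 49.00 × 5.55/54.55 = 4.985 kΩ.

V_th ≈ 0.808 V, R_th ≈ 4.99 kΩ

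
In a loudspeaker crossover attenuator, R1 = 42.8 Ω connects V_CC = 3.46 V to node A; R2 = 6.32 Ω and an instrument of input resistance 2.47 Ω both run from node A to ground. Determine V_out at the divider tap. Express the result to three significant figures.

R2 ‖ R_L = (6.32 × 2.47)/(6.32 + 2.47) = 1.776 Ω.
Voltage divider with the loaded lower leg: V_out = 3.46 × 1.776/(42.8 + 1.776) = 3.46 × 0.03984 = 0.1378 V.

V_out ≈ 0.138 V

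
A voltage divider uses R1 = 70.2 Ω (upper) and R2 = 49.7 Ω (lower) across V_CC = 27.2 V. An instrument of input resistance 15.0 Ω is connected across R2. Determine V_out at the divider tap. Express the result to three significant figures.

V_out ≈ 3.84 V

First combine the lower leg with the load: R2 ‖ R_L = 11.52 Ω.
Then V_out = V_CC · R2'/(R1 + R2') = 27.2 × 11.52/81.72 = 3.835 V.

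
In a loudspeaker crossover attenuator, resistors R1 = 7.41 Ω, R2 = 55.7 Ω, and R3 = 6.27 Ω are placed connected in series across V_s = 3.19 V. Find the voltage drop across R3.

V ≈ 0.288 V

Series total: ΣR = 7.41 + 55.7 + 6.27 = 69.38 Ω.
V = V_s · R/ΣR = 3.19 × 0.09037 = 0.2883 V.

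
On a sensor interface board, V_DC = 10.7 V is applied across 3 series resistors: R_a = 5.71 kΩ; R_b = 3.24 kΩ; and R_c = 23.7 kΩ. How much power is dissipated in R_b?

ΣR = 32.65 kΩ → I = 10.7/32.65 = 0.3277 mA.
P = I²R = 0.1074 × 3.24 = 0.3480 mW.

P ≈ 0.348 mW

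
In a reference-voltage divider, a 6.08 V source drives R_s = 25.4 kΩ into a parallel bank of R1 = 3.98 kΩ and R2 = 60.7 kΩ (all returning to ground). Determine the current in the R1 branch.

I ≈ 0.196 mA

Equivalent of the parallel group: R_p = 3.735 kΩ.
Node voltage V_A = V_in · R_p/(R_s + R_p) = 6.08 × 0.1282 = 0.7795 V.
I(R1) = V_A / R1 = 0.7795/3.98 = 0.1958 mA.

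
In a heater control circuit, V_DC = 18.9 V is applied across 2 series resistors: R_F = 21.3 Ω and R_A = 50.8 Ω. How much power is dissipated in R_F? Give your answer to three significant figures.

P ≈ 1.46 W

ΣR = 72.10 Ω → I = 18.9/72.10 = 0.2621 A.
V(R_F) = I·R = 5.583 V; P = V·I = 5.583 × 0.2621 = 1.464 W.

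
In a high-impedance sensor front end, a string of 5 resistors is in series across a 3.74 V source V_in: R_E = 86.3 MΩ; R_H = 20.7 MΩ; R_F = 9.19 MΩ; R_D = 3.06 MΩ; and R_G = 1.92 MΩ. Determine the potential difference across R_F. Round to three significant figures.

V ≈ 0.284 V

Total series resistance ΣR = 86.3 + 20.7 + 9.19 + 3.06 + 1.92 = 121.2 MΩ.
Voltage divider: V = V_in · (9.190 / 121.2) = 3.74 × 0.07584 = 0.2837 V.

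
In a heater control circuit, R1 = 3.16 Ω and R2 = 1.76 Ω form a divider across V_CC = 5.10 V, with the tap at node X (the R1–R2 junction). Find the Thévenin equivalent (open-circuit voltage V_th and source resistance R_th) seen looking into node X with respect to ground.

V_th is the unloaded tap voltage: V_CC · R2/(R1+R2) = 5.10 × 0.3577 = 1.824 V.
Zeroing V_CC shorts the top of R1 to ground, so R_th = R1 ‖ R2 = 1.130 Ω.

V_th ≈ 1.82 V, R_th ≈ 1.13 Ω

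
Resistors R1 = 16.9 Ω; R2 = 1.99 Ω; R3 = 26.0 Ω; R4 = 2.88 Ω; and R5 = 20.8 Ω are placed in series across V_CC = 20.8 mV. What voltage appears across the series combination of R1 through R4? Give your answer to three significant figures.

Series total: ΣR = 16.9 + 1.99 + 26.0 + 2.88 + 20.8 = 68.57 Ω.
R_{R1..R4} = 16.9 + 1.99 + 26.0 + 2.88 = 47.77 Ω.
Voltage divider: V = V_CC · (47.77 / 68.57) = 20.8 × 0.6967 = 14.49 mV.

V ≈ 14.5 mV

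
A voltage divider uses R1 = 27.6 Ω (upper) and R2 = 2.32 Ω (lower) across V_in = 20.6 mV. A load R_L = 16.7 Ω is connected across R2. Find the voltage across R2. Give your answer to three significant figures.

V_out ≈ 1.42 mV

The load sits in parallel with R2, giving an effective lower resistance R2' = R2·R_L/(R2+R_L) = 2.037 Ω.
Then V_out = V_in · R2'/(R1 + R2') = 20.6 × 2.037/29.64 = 1.416 mV.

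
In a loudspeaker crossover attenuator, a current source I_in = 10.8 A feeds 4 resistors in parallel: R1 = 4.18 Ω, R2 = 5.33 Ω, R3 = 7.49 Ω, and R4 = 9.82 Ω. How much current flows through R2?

I ≈ 3.06 A

ΣG = 1/4.18 + 1/5.33 + 1/7.49 + 1/9.82 = 0.6622.
R2 takes the fraction G_k/ΣG = 0.1876/0.6622 = 0.2833, so I = 10.8 × 0.2833 = 3.060 A.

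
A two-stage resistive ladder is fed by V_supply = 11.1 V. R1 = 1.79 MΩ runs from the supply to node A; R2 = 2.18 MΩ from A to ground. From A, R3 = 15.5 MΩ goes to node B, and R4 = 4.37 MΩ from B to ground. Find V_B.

V_B ≈ 1.28 V

Looking into the second stage from A: R3 + R4 = 19.87 MΩ appears in parallel with R2.
R2 ‖ (R3+R4) = 1.964 MΩ.
First divider: V_A = V_supply · 1.964/(1.79 + 1.964) = 5.808 V.
Stage 2 is unloaded, so V_B = V_A · R4/(R3+R4) = 5.808 × 4.37/19.87 = 1.277 V.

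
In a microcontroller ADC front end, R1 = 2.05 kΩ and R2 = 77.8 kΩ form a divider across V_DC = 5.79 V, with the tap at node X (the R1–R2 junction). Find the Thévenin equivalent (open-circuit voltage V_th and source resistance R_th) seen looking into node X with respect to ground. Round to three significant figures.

Open-circuit (no load on X): V_th = V_DC · R2/(R1 + R2) = 5.79 × 77.8/(2.050 + 77.8) = 5.641 V.
With V_DC suppressed (replaced by a short), R_th = R1 ‖ R2 = (2.050 × 77.8)/(2.050 + 77.8) = 1.997 kΩ.

V_th ≈ 5.64 V, R_th ≈ 2.00 kΩ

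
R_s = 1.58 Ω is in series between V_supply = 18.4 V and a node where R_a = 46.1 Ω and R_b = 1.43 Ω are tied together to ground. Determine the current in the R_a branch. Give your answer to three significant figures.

Combine the parallel branches: R_p = (1/46.1 + 1/1.43)⁻¹ = 1.387 Ω.
V_A = 18.4 × 1.387/2.967 = 8.601 V.
I(R_a) = V_A / R_a = 8.601/46.1 = 0.1866 A.
(Equivalently: I_total = 6.202 A, then current-divider fraction G_k/ΣG = 0.03009.)

I ≈ 0.187 A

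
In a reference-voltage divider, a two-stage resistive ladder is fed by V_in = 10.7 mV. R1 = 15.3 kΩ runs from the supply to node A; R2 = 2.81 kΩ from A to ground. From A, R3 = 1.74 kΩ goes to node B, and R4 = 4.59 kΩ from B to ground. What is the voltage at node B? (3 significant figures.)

V_B ≈ 0.876 mV

The second stage (R3 + R4 = 6.330 kΩ) loads node A in parallel with R2.
R2 ‖ (R3+R4) = 1.946 kΩ.
V_A = 10.7 × 1.946/(15.3 + 1.946) = 1.207 mV.
Stage 2 is unloaded, so V_B = V_A · R4/(R3+R4) = 1.207 × 4.59/6.330 = 0.8755 mV.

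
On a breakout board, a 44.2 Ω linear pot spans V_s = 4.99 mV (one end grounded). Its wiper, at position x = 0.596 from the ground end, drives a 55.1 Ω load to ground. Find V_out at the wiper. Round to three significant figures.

V_out ≈ 2.49 mV

Split the track: R_lower = x·R_p = 26.34 Ω, R_upper = (1−x)·R_p = 17.86 Ω.
R_L loads the lower segment: effective lower R = 17.82 Ω.
V_out = 4.99 × 17.82/(17.86 + 17.82) = 2.493 mV.
(Unloaded: V_out = x·V_s = 2.97 mV.)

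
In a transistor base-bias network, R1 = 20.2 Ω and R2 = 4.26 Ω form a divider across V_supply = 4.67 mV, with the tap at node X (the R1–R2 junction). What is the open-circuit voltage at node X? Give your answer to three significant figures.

V_th ≈ 0.813 mV

V_th is the unloaded tap voltage: V_supply · R2/(R1+R2) = 4.67 × 0.1742 = 0.8133 mV.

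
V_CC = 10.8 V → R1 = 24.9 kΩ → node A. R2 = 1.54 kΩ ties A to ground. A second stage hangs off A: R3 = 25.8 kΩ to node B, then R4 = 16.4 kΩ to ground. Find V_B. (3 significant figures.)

Node A sees R2 in parallel with the series input of stage 2, R3 + R4 = 42.20 kΩ.
Effective lower resistance at A: R2 ‖ 42.20 = 1.486 kΩ.
First divider: V_A = V_CC · 1.486/(24.9 + 1.486) = 0.6081 V.
Then the unloaded second divider: V_B = V_A × R4/(R3+R4) = 0.6081 × 0.3886 = 0.2363 V.

V_B ≈ 0.236 V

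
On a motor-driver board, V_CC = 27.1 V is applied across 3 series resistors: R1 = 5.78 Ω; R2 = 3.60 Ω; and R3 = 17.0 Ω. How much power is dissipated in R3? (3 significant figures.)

P ≈ 17.9 W

Series current I = V_CC/ΣR = 27.1/26.38 = 1.027 A.
P(R3) = I²·R3 = (1.027)² × 17.0 = 17.94 W.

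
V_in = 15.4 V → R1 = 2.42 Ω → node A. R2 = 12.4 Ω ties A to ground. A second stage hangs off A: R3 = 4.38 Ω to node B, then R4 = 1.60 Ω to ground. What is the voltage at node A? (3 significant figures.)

V_A ≈ 9.63 V

Node A sees R2 in parallel with the series input of stage 2, R3 + R4 = 5.980 Ω.
R2 ‖ (R3+R4) = 4.034 Ω.
So V_A = 15.4 × 0.6251 = 9.626 V.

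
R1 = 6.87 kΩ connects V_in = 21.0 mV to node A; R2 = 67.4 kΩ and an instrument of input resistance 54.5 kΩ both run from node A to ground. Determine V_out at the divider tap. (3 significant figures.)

R2 ‖ R_L = (67.4 × 54.5)/(67.4 + 54.5) = 30.13 kΩ.
Now apply the divider: V_out = 21.0 × 0.8143 = 17.10 mV.
(Unloaded it would be 19.1 mV; the load pulls it down.)

V_out ≈ 17.1 mV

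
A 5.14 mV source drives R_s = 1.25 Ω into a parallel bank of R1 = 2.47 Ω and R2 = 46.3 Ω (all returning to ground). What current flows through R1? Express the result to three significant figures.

Combine the parallel branches: R_p = (1/2.47 + 1/46.3)⁻¹ = 2.345 Ω.
Node voltage V_A = V_DC · R_p/(R_s + R_p) = 5.14 × 0.6523 = 3.353 mV.
Branch current I = V_A/R1 = 3.353/2.47 = 1.357 mA.

I ≈ 1.36 mA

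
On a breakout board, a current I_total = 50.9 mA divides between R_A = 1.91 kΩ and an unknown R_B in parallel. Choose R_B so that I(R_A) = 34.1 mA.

R_B ≈ 3.88 kΩ

In a two-way split, I_A/I_total = R_B/(R_A + R_B).
With f = 0.6699, R_B = R_A · f/(1−f) = 1.91 × 2.030 = 3.877 kΩ.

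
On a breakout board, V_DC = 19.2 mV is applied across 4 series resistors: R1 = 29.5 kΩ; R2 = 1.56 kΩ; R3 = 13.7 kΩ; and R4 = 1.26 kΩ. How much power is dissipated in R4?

ΣR = 46.02 kΩ → I = 19.2/46.02 = 0.4172 µA.
V(R4) = I·R = 0.5257 mV; P = V·I = 0.5257 × 0.4172 = 0.2193 nW.

P ≈ 0.219 nW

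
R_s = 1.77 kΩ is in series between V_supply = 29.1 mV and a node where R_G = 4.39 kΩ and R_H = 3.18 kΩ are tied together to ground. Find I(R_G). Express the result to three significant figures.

Parallel bank: R_p = 1/(1/4.39 + 1/3.18) = 1.844 kΩ.
V_A = 29.1 × 1.844/3.614 = 14.85 mV.
I(R_G) = V_A / R_G = 14.85/4.39 = 3.382 µA.

I ≈ 3.38 µA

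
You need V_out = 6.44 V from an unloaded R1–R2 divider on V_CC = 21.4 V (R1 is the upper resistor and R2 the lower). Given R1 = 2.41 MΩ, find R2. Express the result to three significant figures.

Required fraction k = V_out/V_CC = 0.3009.
So R2 = R1 · V_out/(V_CC − V_out) = 2.41 × 6.44/(21.4 − 6.44) = 2.41 × 0.4305 = 1.037 MΩ.

R2 ≈ 1.04 MΩ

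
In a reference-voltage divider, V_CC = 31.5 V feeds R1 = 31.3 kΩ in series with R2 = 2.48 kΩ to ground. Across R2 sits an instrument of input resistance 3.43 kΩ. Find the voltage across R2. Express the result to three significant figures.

The load sits in parallel with R2, giving an effective lower resistance R2' = R2·R_L/(R2+R_L) = 1.439 kΩ.
Then V_out = V_CC · R2'/(R1 + R2') = 31.5 × 1.439/32.74 = 1.385 V.
(Unloaded it would be 2.31 V; the load pulls it down.)

V_out ≈ 1.38 V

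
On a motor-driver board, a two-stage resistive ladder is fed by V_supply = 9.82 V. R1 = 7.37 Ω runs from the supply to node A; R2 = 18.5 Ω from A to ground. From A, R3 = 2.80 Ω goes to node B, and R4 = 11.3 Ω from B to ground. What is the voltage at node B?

Node A sees R2 in parallel with the series input of stage 2, R3 + R4 = 14.10 Ω.
Effective lower resistance at A: R2 ‖ 14.10 = 8.002 Ω.
First divider: V_A = V_supply · 8.002/(7.37 + 8.002) = 5.112 V.
V_B = V_A × 0.8014 = 4.097 V.

V_B ≈ 4.10 V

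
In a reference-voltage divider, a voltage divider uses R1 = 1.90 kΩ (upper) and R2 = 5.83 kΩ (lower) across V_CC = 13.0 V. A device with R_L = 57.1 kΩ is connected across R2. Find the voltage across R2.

First combine the lower leg with the load: R2 ‖ R_L = 5.290 kΩ.
Then V_out = V_CC · R2'/(R1 + R2') = 13.0 × 5.290/7.190 = 9.565 V.

V_out ≈ 9.56 V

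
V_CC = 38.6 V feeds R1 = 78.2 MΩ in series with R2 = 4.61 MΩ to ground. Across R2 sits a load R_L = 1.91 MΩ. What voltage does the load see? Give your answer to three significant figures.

R2 ‖ R_L = (4.61 × 1.91)/(4.61 + 1.91) = 1.350 MΩ.
Voltage divider with the loaded lower leg: V_out = 38.6 × 1.350/(78.2 + 1.350) = 38.6 × 0.01698 = 0.6553 V.

V_out ≈ 0.655 V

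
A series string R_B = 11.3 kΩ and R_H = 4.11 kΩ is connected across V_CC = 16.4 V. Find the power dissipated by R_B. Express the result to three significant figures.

P ≈ 12.8 mW

Series current I = V_CC/ΣR = 16.4/15.41 = 1.064 mA.
V(R_B) = I·R = 12.03 V; P = V·I = 12.03 × 1.064 = 12.80 mW.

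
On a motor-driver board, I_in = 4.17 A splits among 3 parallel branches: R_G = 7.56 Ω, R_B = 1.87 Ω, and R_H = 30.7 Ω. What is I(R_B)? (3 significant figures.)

ΣG = 1/7.56 + 1/1.87 + 1/30.7 = 0.6996.
By the current-divider rule, I = I_in · G_k/ΣG = 4.17 × 0.7644 = 3.187 A.

I ≈ 3.19 A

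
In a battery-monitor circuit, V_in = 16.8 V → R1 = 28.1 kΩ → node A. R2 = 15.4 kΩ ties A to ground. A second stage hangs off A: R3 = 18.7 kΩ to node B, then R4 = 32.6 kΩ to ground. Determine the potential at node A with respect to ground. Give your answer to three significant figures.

V_A ≈ 4.98 V

The second stage (R3 + R4 = 51.30 kΩ) loads node A in parallel with R2.
R2 ‖ (R3+R4) = 11.84 kΩ.
First divider: V_A = V_in · 11.84/(28.1 + 11.84) = 4.982 V.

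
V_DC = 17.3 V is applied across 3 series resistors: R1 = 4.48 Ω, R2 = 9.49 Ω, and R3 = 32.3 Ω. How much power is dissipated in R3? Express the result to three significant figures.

P ≈ 4.52 W

The common current is I = 17.3/46.27 = 0.3739 A.
V(R3) = I·R = 12.08 V; P = V·I = 12.08 × 0.3739 = 4.515 W.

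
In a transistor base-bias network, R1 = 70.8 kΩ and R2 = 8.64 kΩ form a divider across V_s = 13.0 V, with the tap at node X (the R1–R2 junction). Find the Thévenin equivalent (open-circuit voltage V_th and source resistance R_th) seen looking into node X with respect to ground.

V_th ≈ 1.41 V, R_th ≈ 7.70 kΩ

Open-circuit (no load on X): V_th = V_s · R2/(R1 + R2) = 13.0 × 8.64/(70.80 + 8.64) = 1.414 V.
Looking into X with the source shorted: R_th = R1·R2/(R1+R2) = 70.80 × 8.64/79.44 = 7.700 kΩ.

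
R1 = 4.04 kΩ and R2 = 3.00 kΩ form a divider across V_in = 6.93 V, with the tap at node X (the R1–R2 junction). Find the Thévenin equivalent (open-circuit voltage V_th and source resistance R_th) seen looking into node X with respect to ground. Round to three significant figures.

With X open, the divider is unloaded: V_th = 6.93 × 3.00/7.040 = 2.953 V.
Zeroing V_in shorts the top of R1 to ground, so R_th = R1 ‖ R2 = 1.722 kΩ.

V_th ≈ 2.95 V, R_th ≈ 1.72 kΩ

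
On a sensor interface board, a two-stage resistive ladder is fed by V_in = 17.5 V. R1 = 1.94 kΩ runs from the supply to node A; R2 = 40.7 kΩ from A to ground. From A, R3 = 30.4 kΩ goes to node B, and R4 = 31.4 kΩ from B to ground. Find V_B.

V_B ≈ 8.24 V

The second stage (R3 + R4 = 61.80 kΩ) loads node A in parallel with R2.
R2 ‖ (R3+R4) = 24.54 kΩ.
So V_A = 17.5 × 0.9267 = 16.22 V.
V_B = V_A × 0.5081 = 8.240 V.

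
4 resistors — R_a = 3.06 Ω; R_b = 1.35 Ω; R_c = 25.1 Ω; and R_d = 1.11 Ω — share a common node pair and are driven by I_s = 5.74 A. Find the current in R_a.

I ≈ 0.934 A

Total conductance ΣG = 1/3.06 + 1/1.35 + 1/25.1 + 1/1.11 = 2.008 (units of 1/Ω).
Current divider: I(R_a) = I_s · G_k/ΣG = 5.74 × (0.3268/2.008) = 5.74 × 0.1627 = 0.9340 A.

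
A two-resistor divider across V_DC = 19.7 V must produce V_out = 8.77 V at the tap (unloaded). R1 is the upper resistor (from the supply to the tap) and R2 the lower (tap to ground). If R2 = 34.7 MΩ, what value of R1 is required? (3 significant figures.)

V_out/V_DC = R2/(R1+R2) = 0.4452.
Rearranging, R1 = R2·(1−k)/k = 34.7 × 1.246 = 43.25 MΩ.

R1 ≈ 43.2 MΩ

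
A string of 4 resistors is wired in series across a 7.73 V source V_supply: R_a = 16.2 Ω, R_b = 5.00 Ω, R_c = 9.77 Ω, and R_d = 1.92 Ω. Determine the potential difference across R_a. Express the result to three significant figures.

V ≈ 3.81 V

Total series resistance ΣR = 16.2 + 5.00 + 9.77 + 1.92 = 32.89 Ω.
V = V_supply · R/ΣR = 7.73 × 0.4926 = 3.807 V.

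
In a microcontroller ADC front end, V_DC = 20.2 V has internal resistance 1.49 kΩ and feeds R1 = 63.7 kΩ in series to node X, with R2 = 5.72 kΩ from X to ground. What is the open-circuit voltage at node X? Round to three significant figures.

V_th ≈ 1.63 V

R1' = 1.49 + 63.7 = 65.19 kΩ (source resistance + R1).
V_th is the unloaded tap voltage: V_DC · R2/(R1'+R2) = 20.2 × 0.08067 = 1.629 V.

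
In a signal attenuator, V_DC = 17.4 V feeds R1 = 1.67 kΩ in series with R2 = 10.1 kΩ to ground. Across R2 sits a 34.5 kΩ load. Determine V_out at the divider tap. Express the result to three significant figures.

V_out ≈ 14.3 V

The load sits in parallel with R2, giving an effective lower resistance R2' = R2·R_L/(R2+R_L) = 7.813 kΩ.
Voltage divider with the loaded lower leg: V_out = 17.4 × 7.813/(1.67 + 7.813) = 17.4 × 0.8239 = 14.34 V.
(Unloaded it would be 14.9 V; the load pulls it down.)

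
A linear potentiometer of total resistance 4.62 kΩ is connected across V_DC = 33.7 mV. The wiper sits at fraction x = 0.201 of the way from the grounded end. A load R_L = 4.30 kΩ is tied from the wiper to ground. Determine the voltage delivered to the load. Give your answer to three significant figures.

Split the track: R_lower = x·R_p = 0.9286 kΩ, R_upper = (1−x)·R_p = 3.691 kΩ.
R_L loads the lower segment: effective lower R = 0.7637 kΩ.
Loaded-divider output: V_out = 33.7 × 0.1714 = 5.777 mV.
(Unloaded: V_out = x·V_DC = 6.77 mV.)

V_out ≈ 5.78 mV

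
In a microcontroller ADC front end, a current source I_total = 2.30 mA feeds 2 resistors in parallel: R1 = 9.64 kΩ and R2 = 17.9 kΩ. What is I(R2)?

For two parallel branches, I_k = I_total · (other R)/(sum of R).
So I = 2.30 × 9.64/27.54 = 0.8051 mA.

I ≈ 0.805 mA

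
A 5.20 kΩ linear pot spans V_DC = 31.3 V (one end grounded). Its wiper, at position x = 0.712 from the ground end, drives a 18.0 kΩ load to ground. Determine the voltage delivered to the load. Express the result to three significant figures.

V_out ≈ 21.0 V

The pot divides into 1.498 kΩ above the wiper and 3.702 kΩ below.
(x·R_p) ‖ R_L = 3.071 kΩ.
Then V_out = V_DC · 3.071/(1.498 + 3.071) = 21.04 V.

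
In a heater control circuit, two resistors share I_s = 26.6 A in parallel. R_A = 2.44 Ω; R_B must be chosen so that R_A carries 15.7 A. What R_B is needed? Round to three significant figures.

Two-branch current divider: I_A = I_s · R_B/(R_A + R_B).
15.7/26.6 = R_B/(R_A + R_B) → R_B = R_A · (0.5902)/(1 − 0.5902) = 2.44 × 1.440 = 3.514 Ω.

R_B ≈ 3.51 Ω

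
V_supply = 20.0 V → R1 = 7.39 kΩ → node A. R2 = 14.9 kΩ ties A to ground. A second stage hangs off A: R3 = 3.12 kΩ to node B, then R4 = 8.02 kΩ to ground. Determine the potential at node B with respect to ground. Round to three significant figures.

The second stage (R3 + R4 = 11.14 kΩ) loads node A in parallel with R2.
Effective lower resistance at A: R2 ‖ 11.14 = 6.374 kΩ.
First divider: V_A = V_supply · 6.374/(7.39 + 6.374) = 9.262 V.
V_B = V_A × 0.7199 = 6.668 V.

V_B ≈ 6.67 V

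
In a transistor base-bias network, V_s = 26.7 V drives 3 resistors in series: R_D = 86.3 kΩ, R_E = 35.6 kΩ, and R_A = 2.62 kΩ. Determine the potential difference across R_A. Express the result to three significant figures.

V ≈ 0.562 V

ΣR = 86.3 + 35.6 + 2.62 = 124.5 kΩ.
Voltage divider: V = V_s · (2.620 / 124.5) = 26.7 × 0.02104 = 0.5618 V.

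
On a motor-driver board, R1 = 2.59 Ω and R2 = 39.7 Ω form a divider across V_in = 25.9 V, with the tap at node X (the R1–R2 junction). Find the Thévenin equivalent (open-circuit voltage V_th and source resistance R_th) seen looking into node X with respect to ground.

V_th ≈ 24.3 V, R_th ≈ 2.43 Ω

V_th is the unloaded tap voltage: V_in · R2/(R1+R2) = 25.9 × 0.9388 = 24.31 V.
With V_in suppressed (replaced by a short), R_th = R1 ‖ R2 = (2.590 × 39.7)/(2.590 + 39.7) = 2.431 Ω.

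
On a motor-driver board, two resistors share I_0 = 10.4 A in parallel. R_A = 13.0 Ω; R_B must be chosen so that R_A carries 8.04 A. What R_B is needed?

R_B ≈ 44.3 Ω

In a two-way split, I_A/I_0 = R_B/(R_A + R_B).
8.04/10.4 = R_B/(R_A + R_B) → R_B = R_A · (0.7731)/(1 − 0.7731) = 13.0 × 3.407 = 44.29 Ω.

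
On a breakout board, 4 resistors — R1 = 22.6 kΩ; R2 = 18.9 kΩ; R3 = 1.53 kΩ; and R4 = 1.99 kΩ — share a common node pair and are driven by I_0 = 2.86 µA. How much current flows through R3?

ΣG = 1/22.6 + 1/18.9 + 1/1.53 + 1/1.99 = 1.253.
Current divider: I(R3) = I_0 · G_k/ΣG = 2.86 × (0.6536/1.253) = 2.86 × 0.5215 = 1.492 µA.

I ≈ 1.49 µA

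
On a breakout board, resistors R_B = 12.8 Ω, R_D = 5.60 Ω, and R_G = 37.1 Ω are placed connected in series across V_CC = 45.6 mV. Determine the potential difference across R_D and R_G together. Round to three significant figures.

ΣR = 12.8 + 5.60 + 37.1 = 55.50 Ω.
R_{R_D..R_G} = 5.60 + 37.1 = 42.70 Ω.
V = V_CC · R/ΣR = 45.6 × 0.7694 = 35.08 mV.

V ≈ 35.1 mV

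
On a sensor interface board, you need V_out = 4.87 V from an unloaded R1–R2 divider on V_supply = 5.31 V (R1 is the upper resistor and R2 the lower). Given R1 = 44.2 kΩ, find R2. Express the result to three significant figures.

V_out/V_supply = R2/(R1+R2) = 0.9171.
Rearranging, R2 = R1·k/(1−k) = 44.2 × 11.07 = 489.2 kΩ.

R2 ≈ 489 kΩ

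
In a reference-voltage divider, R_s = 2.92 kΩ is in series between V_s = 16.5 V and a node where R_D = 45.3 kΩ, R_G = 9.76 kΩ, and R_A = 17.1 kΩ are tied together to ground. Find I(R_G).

I ≈ 1.10 mA

Equivalent of the parallel group: R_p = 5.464 kΩ.
V_A by voltage divider: V_A = 16.5 × 5.464/(2.92 + 5.464) = 10.75 V.
Branch current I = V_A/R_G = 10.75/9.76 = 1.102 mA.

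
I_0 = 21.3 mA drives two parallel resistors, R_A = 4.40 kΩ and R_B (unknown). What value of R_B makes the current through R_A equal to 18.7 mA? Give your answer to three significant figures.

Two-branch current divider: I_A = I_0 · R_B/(R_A + R_B).
18.7/21.3 = R_B/(R_A + R_B) → R_B = R_A · (0.8779)/(1 − 0.8779) = 4.40 × 7.192 = 31.65 kΩ.

R_B ≈ 31.6 kΩ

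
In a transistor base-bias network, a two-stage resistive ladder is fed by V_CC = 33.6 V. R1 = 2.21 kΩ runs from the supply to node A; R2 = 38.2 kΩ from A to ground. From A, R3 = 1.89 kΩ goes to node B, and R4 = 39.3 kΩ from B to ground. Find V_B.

Node A sees R2 in parallel with the series input of stage 2, R3 + R4 = 41.19 kΩ.
R2 ‖ (R3+R4) = 19.82 kΩ.
First divider: V_A = V_CC · 19.82/(2.21 + 19.82) = 30.23 V.
Then the unloaded second divider: V_B = V_A × R4/(R3+R4) = 30.23 × 0.9541 = 28.84 V.

V_B ≈ 28.8 V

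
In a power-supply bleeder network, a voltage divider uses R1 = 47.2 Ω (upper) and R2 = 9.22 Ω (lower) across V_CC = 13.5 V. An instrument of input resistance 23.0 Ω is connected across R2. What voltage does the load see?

The load sits in parallel with R2, giving an effective lower resistance R2' = R2·R_L/(R2+R_L) = 6.582 Ω.
Now apply the divider: V_out = 13.5 × 0.1224 = 1.652 V.
(Unloaded it would be 2.21 V; the load pulls it down.)

V_out ≈ 1.65 V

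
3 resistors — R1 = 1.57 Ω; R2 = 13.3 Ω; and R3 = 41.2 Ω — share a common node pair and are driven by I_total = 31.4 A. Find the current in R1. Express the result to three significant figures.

I ≈ 27.2 A

Conductances: ΣG = 1/1.57 + 1/13.3 + 1/41.2 = 0.7364 (1/Ω).
By the current-divider rule, I = I_total · G_k/ΣG = 31.4 × 0.8649 = 27.16 A.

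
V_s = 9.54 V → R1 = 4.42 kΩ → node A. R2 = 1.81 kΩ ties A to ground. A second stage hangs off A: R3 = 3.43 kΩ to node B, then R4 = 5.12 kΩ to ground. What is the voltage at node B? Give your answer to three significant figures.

The second stage (R3 + R4 = 8.550 kΩ) loads node A in parallel with R2.
Effective lower resistance at A: R2 ‖ 8.550 = 1.494 kΩ.
First divider: V_A = V_s · 1.494/(4.42 + 1.494) = 2.410 V.
Stage 2 is unloaded, so V_B = V_A · R4/(R3+R4) = 2.410 × 5.12/8.550 = 1.443 V.

V_B ≈ 1.44 V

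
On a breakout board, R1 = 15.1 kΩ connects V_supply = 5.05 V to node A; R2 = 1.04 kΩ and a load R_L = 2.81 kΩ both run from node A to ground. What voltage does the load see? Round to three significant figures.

V_out ≈ 0.242 V

First combine the lower leg with the load: R2 ‖ R_L = 0.7591 kΩ.
Then V_out = V_supply · R2'/(R1 + R2') = 5.05 × 0.7591/15.86 = 0.2417 V.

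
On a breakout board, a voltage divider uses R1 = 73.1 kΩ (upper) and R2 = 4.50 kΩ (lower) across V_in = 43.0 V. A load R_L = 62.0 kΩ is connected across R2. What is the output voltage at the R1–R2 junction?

The load sits in parallel with R2, giving an effective lower resistance R2' = R2·R_L/(R2+R_L) = 4.195 kΩ.
Then V_out = V_in · R2'/(R1 + R2') = 43.0 × 4.195/77.30 = 2.334 V.

V_out ≈ 2.33 V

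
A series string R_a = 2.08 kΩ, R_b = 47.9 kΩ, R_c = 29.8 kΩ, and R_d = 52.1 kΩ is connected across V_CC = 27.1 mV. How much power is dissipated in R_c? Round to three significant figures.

P ≈ 1.26 nW

Series current I = V_CC/ΣR = 27.1/131.9 = 0.2055 µA.
P = I²R = 0.04223 × 29.8 = 1.258 nW.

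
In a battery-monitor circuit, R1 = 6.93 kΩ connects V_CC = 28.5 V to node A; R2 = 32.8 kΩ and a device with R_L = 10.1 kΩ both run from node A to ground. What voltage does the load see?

The load sits in parallel with R2, giving an effective lower resistance R2' = R2·R_L/(R2+R_L) = 7.722 kΩ.
Then V_out = V_CC · R2'/(R1 + R2') = 28.5 × 7.722/14.65 = 15.02 V.

V_out ≈ 15.0 V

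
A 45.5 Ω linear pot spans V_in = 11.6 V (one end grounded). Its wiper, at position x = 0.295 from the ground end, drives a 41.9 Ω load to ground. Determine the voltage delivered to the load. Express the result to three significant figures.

V_out ≈ 2.79 V

Split the track: R_lower = x·R_p = 13.42 Ω, R_upper = (1−x)·R_p = 32.08 Ω.
R_L loads the lower segment: effective lower R = 10.17 Ω.
Loaded-divider output: V_out = 11.6 × 0.2407 = 2.792 V.
(Unloaded: V_out = x·V_in = 3.42 V.)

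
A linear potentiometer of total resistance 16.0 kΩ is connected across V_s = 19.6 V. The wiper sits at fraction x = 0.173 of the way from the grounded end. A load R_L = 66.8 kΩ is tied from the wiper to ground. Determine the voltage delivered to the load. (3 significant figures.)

Split the track: R_lower = x·R_p = 2.768 kΩ, R_upper = (1−x)·R_p = 13.23 kΩ.
(x·R_p) ‖ R_L = 2.658 kΩ.
Loaded-divider output: V_out = 19.6 × 0.1673 = 3.278 V.

V_out ≈ 3.28 V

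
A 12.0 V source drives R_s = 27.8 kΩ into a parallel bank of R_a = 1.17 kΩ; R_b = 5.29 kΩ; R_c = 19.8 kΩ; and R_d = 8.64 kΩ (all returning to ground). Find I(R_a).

Combine the parallel branches: R_p = (1/1.17 + 1/5.29 + 1/19.8 + 1/8.64)⁻¹ = 0.8265 kΩ.
V_A by voltage divider: V_A = 12.0 × 0.8265/(27.8 + 0.8265) = 0.3464 V.
Branch current I = V_A/R_a = 0.3464/1.17 = 0.2961 mA.

I ≈ 0.296 mA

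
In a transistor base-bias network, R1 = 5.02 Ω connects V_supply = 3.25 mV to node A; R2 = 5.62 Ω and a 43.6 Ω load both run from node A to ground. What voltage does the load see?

V_out ≈ 1.62 mV

The load sits in parallel with R2, giving an effective lower resistance R2' = R2·R_L/(R2+R_L) = 4.978 Ω.
Voltage divider with the loaded lower leg: V_out = 3.25 × 4.978/(5.02 + 4.978) = 3.25 × 0.4979 = 1.618 mV.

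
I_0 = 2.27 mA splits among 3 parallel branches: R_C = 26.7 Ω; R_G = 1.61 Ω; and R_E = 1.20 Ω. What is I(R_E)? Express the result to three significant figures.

I ≈ 1.27 mA

Conductances: ΣG = 1/26.7 + 1/1.61 + 1/1.20 = 1.492 (1/Ω).
By the current-divider rule, I = I_0 · G_k/ΣG = 2.27 × 0.5586 = 1.268 mA.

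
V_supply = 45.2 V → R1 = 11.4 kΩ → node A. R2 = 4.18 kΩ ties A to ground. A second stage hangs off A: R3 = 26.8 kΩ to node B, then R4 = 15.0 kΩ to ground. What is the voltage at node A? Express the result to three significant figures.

Looking into the second stage from A: R3 + R4 = 41.80 kΩ appears in parallel with R2.
R2 ‖ (R3+R4) = 3.800 kΩ.
So V_A = 45.2 × 0.2500 = 11.30 V.

V_A ≈ 11.3 V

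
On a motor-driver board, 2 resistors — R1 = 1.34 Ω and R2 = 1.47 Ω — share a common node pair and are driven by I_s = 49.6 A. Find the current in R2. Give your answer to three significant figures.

I ≈ 23.7 A

With just two branches, the current splits inversely with resistance.
So I = 49.6 × 1.34/2.810 = 23.65 A.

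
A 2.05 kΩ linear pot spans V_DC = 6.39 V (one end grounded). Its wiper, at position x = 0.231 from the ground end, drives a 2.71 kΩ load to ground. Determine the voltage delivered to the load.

The pot divides into 1.576 kΩ above the wiper and 0.4735 kΩ below.
Lower segment in parallel with the load: 0.4735 ‖ 2.71 = 0.4031 kΩ.
Then V_out = V_DC · 0.4031/(1.576 + 0.4031) = 1.301 V.

V_out ≈ 1.30 V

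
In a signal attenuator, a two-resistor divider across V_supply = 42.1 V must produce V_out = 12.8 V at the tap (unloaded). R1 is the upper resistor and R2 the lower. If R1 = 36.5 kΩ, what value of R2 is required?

R2 ≈ 15.9 kΩ

V_out/V_supply = R2/(R1+R2) = 0.3040.
So R2 = R1 · V_out/(V_supply − V_out) = 36.5 × 12.8/(42.1 − 12.8) = 36.5 × 0.4369 = 15.95 kΩ.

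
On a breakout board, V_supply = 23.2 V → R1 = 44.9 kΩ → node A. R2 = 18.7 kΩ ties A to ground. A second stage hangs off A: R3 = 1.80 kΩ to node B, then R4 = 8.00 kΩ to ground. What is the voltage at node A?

Node A sees R2 in parallel with the series input of stage 2, R3 + R4 = 9.800 kΩ.
Effective lower resistance at A: R2 ‖ 9.800 = 6.430 kΩ.
V_A = 23.2 × 6.430/(44.9 + 6.430) = 2.906 V.

V_A ≈ 2.91 V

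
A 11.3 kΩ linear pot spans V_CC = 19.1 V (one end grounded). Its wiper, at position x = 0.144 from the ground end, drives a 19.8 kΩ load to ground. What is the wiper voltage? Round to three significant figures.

The pot divides into 9.673 kΩ above the wiper and 1.627 kΩ below.
R_L loads the lower segment: effective lower R = 1.504 kΩ.
Then V_out = V_CC · 1.504/(9.673 + 1.504) = 2.570 V.

V_out ≈ 2.57 V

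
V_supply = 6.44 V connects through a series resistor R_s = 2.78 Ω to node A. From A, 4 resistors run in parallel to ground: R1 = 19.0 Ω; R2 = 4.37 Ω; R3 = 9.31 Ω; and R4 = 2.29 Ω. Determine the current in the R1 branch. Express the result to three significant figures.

I ≈ 0.103 A

Parallel bank: R_p = 1/(1/19.0 + 1/4.37 + 1/9.31 + 1/2.29) = 1.211 Ω.
Node voltage V_A = V_supply · R_p/(R_s + R_p) = 6.44 × 0.3035 = 1.954 V.
Branch current I = V_A/R1 = 1.954/19.0 = 0.1029 A.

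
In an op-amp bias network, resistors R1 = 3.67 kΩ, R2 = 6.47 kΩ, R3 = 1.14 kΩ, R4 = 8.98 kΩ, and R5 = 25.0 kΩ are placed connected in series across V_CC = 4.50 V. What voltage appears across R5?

Total series resistance ΣR = 3.67 + 6.47 + 1.14 + 8.98 + 25.0 = 45.26 kΩ.
Voltage divider: V = V_CC · (25.00 / 45.26) = 4.50 × 0.5524 = 2.486 V.

V ≈ 2.49 V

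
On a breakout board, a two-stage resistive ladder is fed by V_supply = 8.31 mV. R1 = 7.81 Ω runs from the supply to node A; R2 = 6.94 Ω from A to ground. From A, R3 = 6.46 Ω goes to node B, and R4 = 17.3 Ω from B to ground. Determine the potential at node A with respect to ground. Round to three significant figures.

Node A sees R2 in parallel with the series input of stage 2, R3 + R4 = 23.76 Ω.
Effective lower resistance at A: R2 ‖ 23.76 = 5.371 Ω.
So V_A = 8.31 × 0.4075 = 3.386 mV.

V_A ≈ 3.39 mV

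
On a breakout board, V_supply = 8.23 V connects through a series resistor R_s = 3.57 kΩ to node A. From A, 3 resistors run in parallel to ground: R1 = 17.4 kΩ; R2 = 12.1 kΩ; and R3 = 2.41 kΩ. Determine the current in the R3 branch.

Combine the parallel branches: R_p = (1/17.4 + 1/12.1 + 1/2.41)⁻¹ = 1.802 kΩ.
Node voltage V_A = V_supply · R_p/(R_s + R_p) = 8.23 × 0.3354 = 2.760 V.
Branch current I = V_A/R3 = 2.760/2.41 = 1.145 mA.
(Equivalently: I_total = 1.532 mA, then current-divider fraction G_k/ΣG = 0.7476.)

I ≈ 1.15 mA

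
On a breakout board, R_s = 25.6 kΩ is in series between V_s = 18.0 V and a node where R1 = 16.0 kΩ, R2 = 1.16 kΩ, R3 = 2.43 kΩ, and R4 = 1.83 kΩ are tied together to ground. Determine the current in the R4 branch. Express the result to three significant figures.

Parallel bank: R_p = 1/(1/16.0 + 1/1.16 + 1/2.43 + 1/1.83) = 0.5312 kΩ.
V_A by voltage divider: V_A = 18.0 × 0.5312/(25.6 + 0.5312) = 0.3659 V.
I(R4) = V_A / R4 = 0.3659/1.83 = 0.1999 mA.

I ≈ 0.200 mA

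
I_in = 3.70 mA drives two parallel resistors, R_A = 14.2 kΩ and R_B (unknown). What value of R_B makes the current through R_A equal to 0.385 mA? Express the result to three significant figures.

R_B ≈ 1.65 kΩ

Two-branch current divider: I_A = I_in · R_B/(R_A + R_B).
0.385/3.70 = R_B/(R_A + R_B) → R_B = R_A · (0.1041)/(1 − 0.1041) = 14.2 × 0.1161 = 1.649 kΩ.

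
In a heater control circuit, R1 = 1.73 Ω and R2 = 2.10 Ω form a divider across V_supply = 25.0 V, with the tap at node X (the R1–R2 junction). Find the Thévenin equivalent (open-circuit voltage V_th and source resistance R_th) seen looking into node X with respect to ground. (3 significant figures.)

V_th ≈ 13.7 V, R_th ≈ 0.949 Ω

V_th is the unloaded tap voltage: V_supply · R2/(R1+R2) = 25.0 × 0.5483 = 13.71 V.
Zeroing V_supply shorts the top of R1 to ground, so R_th = R1 ‖ R2 = 0.9486 Ω.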